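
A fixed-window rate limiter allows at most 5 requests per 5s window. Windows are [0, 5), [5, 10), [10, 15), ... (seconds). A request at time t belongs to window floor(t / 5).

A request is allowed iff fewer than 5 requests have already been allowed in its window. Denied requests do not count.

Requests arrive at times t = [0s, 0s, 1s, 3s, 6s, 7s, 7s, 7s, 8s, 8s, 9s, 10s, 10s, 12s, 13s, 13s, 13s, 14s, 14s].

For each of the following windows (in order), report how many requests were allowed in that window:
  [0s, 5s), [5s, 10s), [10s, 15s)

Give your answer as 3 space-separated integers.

Answer: 4 5 5

Derivation:
Processing requests:
  req#1 t=0s (window 0): ALLOW
  req#2 t=0s (window 0): ALLOW
  req#3 t=1s (window 0): ALLOW
  req#4 t=3s (window 0): ALLOW
  req#5 t=6s (window 1): ALLOW
  req#6 t=7s (window 1): ALLOW
  req#7 t=7s (window 1): ALLOW
  req#8 t=7s (window 1): ALLOW
  req#9 t=8s (window 1): ALLOW
  req#10 t=8s (window 1): DENY
  req#11 t=9s (window 1): DENY
  req#12 t=10s (window 2): ALLOW
  req#13 t=10s (window 2): ALLOW
  req#14 t=12s (window 2): ALLOW
  req#15 t=13s (window 2): ALLOW
  req#16 t=13s (window 2): ALLOW
  req#17 t=13s (window 2): DENY
  req#18 t=14s (window 2): DENY
  req#19 t=14s (window 2): DENY

Allowed counts by window: 4 5 5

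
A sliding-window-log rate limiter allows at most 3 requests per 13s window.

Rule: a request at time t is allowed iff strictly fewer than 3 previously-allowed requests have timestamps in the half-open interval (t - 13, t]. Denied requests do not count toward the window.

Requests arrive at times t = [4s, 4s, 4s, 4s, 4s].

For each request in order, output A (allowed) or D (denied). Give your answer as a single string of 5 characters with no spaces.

Tracking allowed requests in the window:
  req#1 t=4s: ALLOW
  req#2 t=4s: ALLOW
  req#3 t=4s: ALLOW
  req#4 t=4s: DENY
  req#5 t=4s: DENY

Answer: AAADD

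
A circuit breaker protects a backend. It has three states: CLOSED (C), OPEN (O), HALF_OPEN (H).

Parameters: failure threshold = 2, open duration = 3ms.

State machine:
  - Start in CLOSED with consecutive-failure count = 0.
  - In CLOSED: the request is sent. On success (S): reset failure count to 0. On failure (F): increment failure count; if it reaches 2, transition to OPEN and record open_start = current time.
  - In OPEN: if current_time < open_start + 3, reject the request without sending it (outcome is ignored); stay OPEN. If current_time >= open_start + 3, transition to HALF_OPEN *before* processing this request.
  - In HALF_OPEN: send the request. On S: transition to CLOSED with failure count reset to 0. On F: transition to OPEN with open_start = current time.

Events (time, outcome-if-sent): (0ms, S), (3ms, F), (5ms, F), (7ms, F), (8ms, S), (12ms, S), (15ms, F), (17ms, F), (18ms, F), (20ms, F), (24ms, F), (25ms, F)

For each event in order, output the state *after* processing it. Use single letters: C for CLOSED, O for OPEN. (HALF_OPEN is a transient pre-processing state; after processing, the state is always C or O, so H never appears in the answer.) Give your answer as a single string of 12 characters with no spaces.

State after each event:
  event#1 t=0ms outcome=S: state=CLOSED
  event#2 t=3ms outcome=F: state=CLOSED
  event#3 t=5ms outcome=F: state=OPEN
  event#4 t=7ms outcome=F: state=OPEN
  event#5 t=8ms outcome=S: state=CLOSED
  event#6 t=12ms outcome=S: state=CLOSED
  event#7 t=15ms outcome=F: state=CLOSED
  event#8 t=17ms outcome=F: state=OPEN
  event#9 t=18ms outcome=F: state=OPEN
  event#10 t=20ms outcome=F: state=OPEN
  event#11 t=24ms outcome=F: state=OPEN
  event#12 t=25ms outcome=F: state=OPEN

Answer: CCOOCCCOOOOO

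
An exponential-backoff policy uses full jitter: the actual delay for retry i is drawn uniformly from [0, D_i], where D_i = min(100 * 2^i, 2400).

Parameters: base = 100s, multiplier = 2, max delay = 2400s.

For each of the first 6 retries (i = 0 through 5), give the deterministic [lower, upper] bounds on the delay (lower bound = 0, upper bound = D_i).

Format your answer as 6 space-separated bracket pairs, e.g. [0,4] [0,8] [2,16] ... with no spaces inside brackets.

Computing bounds per retry:
  i=0: D_i=min(100*2^0,2400)=100, bounds=[0,100]
  i=1: D_i=min(100*2^1,2400)=200, bounds=[0,200]
  i=2: D_i=min(100*2^2,2400)=400, bounds=[0,400]
  i=3: D_i=min(100*2^3,2400)=800, bounds=[0,800]
  i=4: D_i=min(100*2^4,2400)=1600, bounds=[0,1600]
  i=5: D_i=min(100*2^5,2400)=2400, bounds=[0,2400]

Answer: [0,100] [0,200] [0,400] [0,800] [0,1600] [0,2400]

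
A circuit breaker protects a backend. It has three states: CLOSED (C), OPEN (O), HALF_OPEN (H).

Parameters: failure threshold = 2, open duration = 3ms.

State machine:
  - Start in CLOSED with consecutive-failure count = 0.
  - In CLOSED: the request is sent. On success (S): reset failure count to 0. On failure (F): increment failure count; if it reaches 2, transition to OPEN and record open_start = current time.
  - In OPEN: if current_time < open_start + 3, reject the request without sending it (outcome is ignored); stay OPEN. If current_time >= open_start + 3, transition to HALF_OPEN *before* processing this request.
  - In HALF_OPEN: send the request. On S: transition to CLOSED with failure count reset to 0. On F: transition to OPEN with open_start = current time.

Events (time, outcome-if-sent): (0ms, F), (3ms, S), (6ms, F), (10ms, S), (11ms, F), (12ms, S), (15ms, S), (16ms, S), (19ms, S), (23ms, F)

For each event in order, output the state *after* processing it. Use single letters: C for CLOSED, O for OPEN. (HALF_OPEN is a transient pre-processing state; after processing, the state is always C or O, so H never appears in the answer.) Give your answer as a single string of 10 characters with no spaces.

State after each event:
  event#1 t=0ms outcome=F: state=CLOSED
  event#2 t=3ms outcome=S: state=CLOSED
  event#3 t=6ms outcome=F: state=CLOSED
  event#4 t=10ms outcome=S: state=CLOSED
  event#5 t=11ms outcome=F: state=CLOSED
  event#6 t=12ms outcome=S: state=CLOSED
  event#7 t=15ms outcome=S: state=CLOSED
  event#8 t=16ms outcome=S: state=CLOSED
  event#9 t=19ms outcome=S: state=CLOSED
  event#10 t=23ms outcome=F: state=CLOSED

Answer: CCCCCCCCCC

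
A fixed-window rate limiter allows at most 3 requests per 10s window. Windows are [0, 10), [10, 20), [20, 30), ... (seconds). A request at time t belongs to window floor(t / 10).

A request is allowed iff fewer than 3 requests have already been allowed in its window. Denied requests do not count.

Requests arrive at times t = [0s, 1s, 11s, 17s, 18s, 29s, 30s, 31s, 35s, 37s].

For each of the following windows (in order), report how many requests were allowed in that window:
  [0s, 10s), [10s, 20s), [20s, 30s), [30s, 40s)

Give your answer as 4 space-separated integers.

Answer: 2 3 1 3

Derivation:
Processing requests:
  req#1 t=0s (window 0): ALLOW
  req#2 t=1s (window 0): ALLOW
  req#3 t=11s (window 1): ALLOW
  req#4 t=17s (window 1): ALLOW
  req#5 t=18s (window 1): ALLOW
  req#6 t=29s (window 2): ALLOW
  req#7 t=30s (window 3): ALLOW
  req#8 t=31s (window 3): ALLOW
  req#9 t=35s (window 3): ALLOW
  req#10 t=37s (window 3): DENY

Allowed counts by window: 2 3 1 3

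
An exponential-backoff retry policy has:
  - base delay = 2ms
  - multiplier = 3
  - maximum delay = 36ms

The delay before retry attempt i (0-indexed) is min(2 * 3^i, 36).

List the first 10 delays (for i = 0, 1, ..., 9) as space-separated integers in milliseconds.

Answer: 2 6 18 36 36 36 36 36 36 36

Derivation:
Computing each delay:
  i=0: min(2*3^0, 36) = 2
  i=1: min(2*3^1, 36) = 6
  i=2: min(2*3^2, 36) = 18
  i=3: min(2*3^3, 36) = 36
  i=4: min(2*3^4, 36) = 36
  i=5: min(2*3^5, 36) = 36
  i=6: min(2*3^6, 36) = 36
  i=7: min(2*3^7, 36) = 36
  i=8: min(2*3^8, 36) = 36
  i=9: min(2*3^9, 36) = 36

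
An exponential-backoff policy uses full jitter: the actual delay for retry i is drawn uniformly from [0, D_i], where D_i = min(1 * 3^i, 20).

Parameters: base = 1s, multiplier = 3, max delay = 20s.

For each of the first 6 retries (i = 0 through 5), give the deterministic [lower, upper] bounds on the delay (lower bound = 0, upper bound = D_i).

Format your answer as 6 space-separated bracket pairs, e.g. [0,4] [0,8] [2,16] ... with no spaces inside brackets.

Answer: [0,1] [0,3] [0,9] [0,20] [0,20] [0,20]

Derivation:
Computing bounds per retry:
  i=0: D_i=min(1*3^0,20)=1, bounds=[0,1]
  i=1: D_i=min(1*3^1,20)=3, bounds=[0,3]
  i=2: D_i=min(1*3^2,20)=9, bounds=[0,9]
  i=3: D_i=min(1*3^3,20)=20, bounds=[0,20]
  i=4: D_i=min(1*3^4,20)=20, bounds=[0,20]
  i=5: D_i=min(1*3^5,20)=20, bounds=[0,20]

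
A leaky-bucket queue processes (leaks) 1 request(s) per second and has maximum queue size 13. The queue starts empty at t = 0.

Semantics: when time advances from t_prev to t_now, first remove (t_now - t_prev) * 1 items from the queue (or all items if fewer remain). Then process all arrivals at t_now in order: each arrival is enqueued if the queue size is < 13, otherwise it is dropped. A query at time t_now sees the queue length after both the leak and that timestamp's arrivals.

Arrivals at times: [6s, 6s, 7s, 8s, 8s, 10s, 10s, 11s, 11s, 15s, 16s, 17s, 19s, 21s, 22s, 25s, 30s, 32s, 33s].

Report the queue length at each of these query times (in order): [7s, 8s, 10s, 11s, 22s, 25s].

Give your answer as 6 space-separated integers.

Answer: 2 3 3 4 1 1

Derivation:
Queue lengths at query times:
  query t=7s: backlog = 2
  query t=8s: backlog = 3
  query t=10s: backlog = 3
  query t=11s: backlog = 4
  query t=22s: backlog = 1
  query t=25s: backlog = 1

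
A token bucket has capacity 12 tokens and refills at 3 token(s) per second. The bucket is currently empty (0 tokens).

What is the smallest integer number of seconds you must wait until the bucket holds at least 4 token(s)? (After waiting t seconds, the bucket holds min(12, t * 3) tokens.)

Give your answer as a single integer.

Answer: 2

Derivation:
Need t * 3 >= 4, so t >= 4/3.
Smallest integer t = ceil(4/3) = 2.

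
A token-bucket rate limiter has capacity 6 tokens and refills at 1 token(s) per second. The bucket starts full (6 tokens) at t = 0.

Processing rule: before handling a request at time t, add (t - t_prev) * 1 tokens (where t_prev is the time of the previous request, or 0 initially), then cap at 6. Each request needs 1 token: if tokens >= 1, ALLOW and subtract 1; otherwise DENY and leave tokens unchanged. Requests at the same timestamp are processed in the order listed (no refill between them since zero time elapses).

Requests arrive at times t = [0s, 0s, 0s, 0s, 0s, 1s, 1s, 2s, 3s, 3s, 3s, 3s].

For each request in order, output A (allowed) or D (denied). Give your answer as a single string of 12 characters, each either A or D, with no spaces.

Simulating step by step:
  req#1 t=0s: ALLOW
  req#2 t=0s: ALLOW
  req#3 t=0s: ALLOW
  req#4 t=0s: ALLOW
  req#5 t=0s: ALLOW
  req#6 t=1s: ALLOW
  req#7 t=1s: ALLOW
  req#8 t=2s: ALLOW
  req#9 t=3s: ALLOW
  req#10 t=3s: DENY
  req#11 t=3s: DENY
  req#12 t=3s: DENY

Answer: AAAAAAAAADDD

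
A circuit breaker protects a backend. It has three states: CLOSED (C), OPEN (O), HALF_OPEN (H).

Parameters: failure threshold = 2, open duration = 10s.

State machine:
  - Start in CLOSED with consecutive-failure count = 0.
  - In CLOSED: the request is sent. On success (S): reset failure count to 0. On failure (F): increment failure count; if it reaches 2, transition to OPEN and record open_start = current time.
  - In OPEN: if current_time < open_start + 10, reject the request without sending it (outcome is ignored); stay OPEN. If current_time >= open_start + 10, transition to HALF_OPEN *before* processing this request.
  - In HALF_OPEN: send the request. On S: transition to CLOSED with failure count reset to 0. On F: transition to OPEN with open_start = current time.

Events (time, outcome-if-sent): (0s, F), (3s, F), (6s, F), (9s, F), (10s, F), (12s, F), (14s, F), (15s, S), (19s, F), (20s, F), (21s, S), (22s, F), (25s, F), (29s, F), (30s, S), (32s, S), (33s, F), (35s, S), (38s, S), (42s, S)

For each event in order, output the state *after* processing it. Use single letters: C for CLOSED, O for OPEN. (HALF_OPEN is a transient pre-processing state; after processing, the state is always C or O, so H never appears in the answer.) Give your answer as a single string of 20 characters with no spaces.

Answer: COOOOOOOOOOOOOOOOCCC

Derivation:
State after each event:
  event#1 t=0s outcome=F: state=CLOSED
  event#2 t=3s outcome=F: state=OPEN
  event#3 t=6s outcome=F: state=OPEN
  event#4 t=9s outcome=F: state=OPEN
  event#5 t=10s outcome=F: state=OPEN
  event#6 t=12s outcome=F: state=OPEN
  event#7 t=14s outcome=F: state=OPEN
  event#8 t=15s outcome=S: state=OPEN
  event#9 t=19s outcome=F: state=OPEN
  event#10 t=20s outcome=F: state=OPEN
  event#11 t=21s outcome=S: state=OPEN
  event#12 t=22s outcome=F: state=OPEN
  event#13 t=25s outcome=F: state=OPEN
  event#14 t=29s outcome=F: state=OPEN
  event#15 t=30s outcome=S: state=OPEN
  event#16 t=32s outcome=S: state=OPEN
  event#17 t=33s outcome=F: state=OPEN
  event#18 t=35s outcome=S: state=CLOSED
  event#19 t=38s outcome=S: state=CLOSED
  event#20 t=42s outcome=S: state=CLOSED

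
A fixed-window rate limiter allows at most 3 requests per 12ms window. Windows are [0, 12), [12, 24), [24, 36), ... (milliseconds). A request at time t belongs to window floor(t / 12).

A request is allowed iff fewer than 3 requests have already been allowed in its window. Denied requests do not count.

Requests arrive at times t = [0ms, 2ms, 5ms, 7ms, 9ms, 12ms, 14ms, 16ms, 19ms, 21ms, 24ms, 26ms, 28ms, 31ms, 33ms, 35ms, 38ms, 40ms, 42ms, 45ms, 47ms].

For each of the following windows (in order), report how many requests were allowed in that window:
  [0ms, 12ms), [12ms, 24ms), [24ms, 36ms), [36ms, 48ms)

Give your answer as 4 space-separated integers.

Answer: 3 3 3 3

Derivation:
Processing requests:
  req#1 t=0ms (window 0): ALLOW
  req#2 t=2ms (window 0): ALLOW
  req#3 t=5ms (window 0): ALLOW
  req#4 t=7ms (window 0): DENY
  req#5 t=9ms (window 0): DENY
  req#6 t=12ms (window 1): ALLOW
  req#7 t=14ms (window 1): ALLOW
  req#8 t=16ms (window 1): ALLOW
  req#9 t=19ms (window 1): DENY
  req#10 t=21ms (window 1): DENY
  req#11 t=24ms (window 2): ALLOW
  req#12 t=26ms (window 2): ALLOW
  req#13 t=28ms (window 2): ALLOW
  req#14 t=31ms (window 2): DENY
  req#15 t=33ms (window 2): DENY
  req#16 t=35ms (window 2): DENY
  req#17 t=38ms (window 3): ALLOW
  req#18 t=40ms (window 3): ALLOW
  req#19 t=42ms (window 3): ALLOW
  req#20 t=45ms (window 3): DENY
  req#21 t=47ms (window 3): DENY

Allowed counts by window: 3 3 3 3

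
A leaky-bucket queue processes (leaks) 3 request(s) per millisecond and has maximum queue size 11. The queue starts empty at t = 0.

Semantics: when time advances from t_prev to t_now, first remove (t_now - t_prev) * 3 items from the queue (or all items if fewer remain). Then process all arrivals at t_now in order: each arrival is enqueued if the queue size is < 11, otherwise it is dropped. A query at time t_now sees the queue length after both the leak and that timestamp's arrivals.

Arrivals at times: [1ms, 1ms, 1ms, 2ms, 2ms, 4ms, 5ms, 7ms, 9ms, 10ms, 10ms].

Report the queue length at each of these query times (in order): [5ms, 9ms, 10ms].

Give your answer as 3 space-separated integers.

Queue lengths at query times:
  query t=5ms: backlog = 1
  query t=9ms: backlog = 1
  query t=10ms: backlog = 2

Answer: 1 1 2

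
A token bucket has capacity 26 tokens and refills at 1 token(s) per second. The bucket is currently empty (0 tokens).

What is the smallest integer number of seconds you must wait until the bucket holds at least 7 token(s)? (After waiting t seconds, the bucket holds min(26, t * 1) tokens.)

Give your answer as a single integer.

Need t * 1 >= 7, so t >= 7/1.
Smallest integer t = ceil(7/1) = 7.

Answer: 7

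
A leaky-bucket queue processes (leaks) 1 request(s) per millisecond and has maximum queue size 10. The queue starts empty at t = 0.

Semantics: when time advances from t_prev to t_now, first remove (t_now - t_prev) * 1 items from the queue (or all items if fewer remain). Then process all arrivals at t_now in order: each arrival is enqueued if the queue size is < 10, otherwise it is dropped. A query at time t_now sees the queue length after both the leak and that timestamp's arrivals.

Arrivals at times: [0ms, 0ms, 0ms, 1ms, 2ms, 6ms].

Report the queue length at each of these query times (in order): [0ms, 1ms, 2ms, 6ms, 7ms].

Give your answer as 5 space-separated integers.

Queue lengths at query times:
  query t=0ms: backlog = 3
  query t=1ms: backlog = 3
  query t=2ms: backlog = 3
  query t=6ms: backlog = 1
  query t=7ms: backlog = 0

Answer: 3 3 3 1 0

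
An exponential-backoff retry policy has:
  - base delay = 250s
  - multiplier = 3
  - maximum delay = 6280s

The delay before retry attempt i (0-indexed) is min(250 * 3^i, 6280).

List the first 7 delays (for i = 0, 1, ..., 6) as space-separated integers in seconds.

Computing each delay:
  i=0: min(250*3^0, 6280) = 250
  i=1: min(250*3^1, 6280) = 750
  i=2: min(250*3^2, 6280) = 2250
  i=3: min(250*3^3, 6280) = 6280
  i=4: min(250*3^4, 6280) = 6280
  i=5: min(250*3^5, 6280) = 6280
  i=6: min(250*3^6, 6280) = 6280

Answer: 250 750 2250 6280 6280 6280 6280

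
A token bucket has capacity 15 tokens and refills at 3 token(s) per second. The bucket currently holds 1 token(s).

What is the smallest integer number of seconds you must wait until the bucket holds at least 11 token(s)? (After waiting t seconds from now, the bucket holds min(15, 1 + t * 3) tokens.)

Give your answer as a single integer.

Need 1 + t * 3 >= 11, so t >= 10/3.
Smallest integer t = ceil(10/3) = 4.

Answer: 4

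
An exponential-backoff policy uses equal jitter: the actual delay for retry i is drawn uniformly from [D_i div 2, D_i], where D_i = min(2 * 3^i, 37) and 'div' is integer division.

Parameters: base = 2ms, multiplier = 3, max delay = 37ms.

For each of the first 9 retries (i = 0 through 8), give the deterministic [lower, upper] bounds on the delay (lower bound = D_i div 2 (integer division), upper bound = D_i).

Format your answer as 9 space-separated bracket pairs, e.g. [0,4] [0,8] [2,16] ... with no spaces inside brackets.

Computing bounds per retry:
  i=0: D_i=min(2*3^0,37)=2, bounds=[1,2]
  i=1: D_i=min(2*3^1,37)=6, bounds=[3,6]
  i=2: D_i=min(2*3^2,37)=18, bounds=[9,18]
  i=3: D_i=min(2*3^3,37)=37, bounds=[18,37]
  i=4: D_i=min(2*3^4,37)=37, bounds=[18,37]
  i=5: D_i=min(2*3^5,37)=37, bounds=[18,37]
  i=6: D_i=min(2*3^6,37)=37, bounds=[18,37]
  i=7: D_i=min(2*3^7,37)=37, bounds=[18,37]
  i=8: D_i=min(2*3^8,37)=37, bounds=[18,37]

Answer: [1,2] [3,6] [9,18] [18,37] [18,37] [18,37] [18,37] [18,37] [18,37]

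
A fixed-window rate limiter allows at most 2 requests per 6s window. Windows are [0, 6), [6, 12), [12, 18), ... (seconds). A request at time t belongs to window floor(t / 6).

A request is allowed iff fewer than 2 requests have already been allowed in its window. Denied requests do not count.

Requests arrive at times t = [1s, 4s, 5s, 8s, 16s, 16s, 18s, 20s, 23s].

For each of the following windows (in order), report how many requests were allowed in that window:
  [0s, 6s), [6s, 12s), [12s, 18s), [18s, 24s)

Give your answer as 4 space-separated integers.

Answer: 2 1 2 2

Derivation:
Processing requests:
  req#1 t=1s (window 0): ALLOW
  req#2 t=4s (window 0): ALLOW
  req#3 t=5s (window 0): DENY
  req#4 t=8s (window 1): ALLOW
  req#5 t=16s (window 2): ALLOW
  req#6 t=16s (window 2): ALLOW
  req#7 t=18s (window 3): ALLOW
  req#8 t=20s (window 3): ALLOW
  req#9 t=23s (window 3): DENY

Allowed counts by window: 2 1 2 2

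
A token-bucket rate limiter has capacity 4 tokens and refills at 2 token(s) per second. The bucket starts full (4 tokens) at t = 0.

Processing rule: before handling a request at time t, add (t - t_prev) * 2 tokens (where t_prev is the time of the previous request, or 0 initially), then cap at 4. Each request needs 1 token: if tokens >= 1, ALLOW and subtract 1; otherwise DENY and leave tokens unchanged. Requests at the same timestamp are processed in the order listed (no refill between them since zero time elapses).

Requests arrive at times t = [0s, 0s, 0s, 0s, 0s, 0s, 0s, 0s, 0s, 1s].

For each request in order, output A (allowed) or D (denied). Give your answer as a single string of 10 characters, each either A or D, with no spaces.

Simulating step by step:
  req#1 t=0s: ALLOW
  req#2 t=0s: ALLOW
  req#3 t=0s: ALLOW
  req#4 t=0s: ALLOW
  req#5 t=0s: DENY
  req#6 t=0s: DENY
  req#7 t=0s: DENY
  req#8 t=0s: DENY
  req#9 t=0s: DENY
  req#10 t=1s: ALLOW

Answer: AAAADDDDDA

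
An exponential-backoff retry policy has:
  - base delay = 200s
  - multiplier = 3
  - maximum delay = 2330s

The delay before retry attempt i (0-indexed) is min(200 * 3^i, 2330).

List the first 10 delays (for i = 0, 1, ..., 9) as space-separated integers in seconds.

Computing each delay:
  i=0: min(200*3^0, 2330) = 200
  i=1: min(200*3^1, 2330) = 600
  i=2: min(200*3^2, 2330) = 1800
  i=3: min(200*3^3, 2330) = 2330
  i=4: min(200*3^4, 2330) = 2330
  i=5: min(200*3^5, 2330) = 2330
  i=6: min(200*3^6, 2330) = 2330
  i=7: min(200*3^7, 2330) = 2330
  i=8: min(200*3^8, 2330) = 2330
  i=9: min(200*3^9, 2330) = 2330

Answer: 200 600 1800 2330 2330 2330 2330 2330 2330 2330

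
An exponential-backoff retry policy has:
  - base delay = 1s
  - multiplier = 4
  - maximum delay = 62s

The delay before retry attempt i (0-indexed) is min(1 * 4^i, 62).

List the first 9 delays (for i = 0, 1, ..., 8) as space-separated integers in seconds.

Answer: 1 4 16 62 62 62 62 62 62

Derivation:
Computing each delay:
  i=0: min(1*4^0, 62) = 1
  i=1: min(1*4^1, 62) = 4
  i=2: min(1*4^2, 62) = 16
  i=3: min(1*4^3, 62) = 62
  i=4: min(1*4^4, 62) = 62
  i=5: min(1*4^5, 62) = 62
  i=6: min(1*4^6, 62) = 62
  i=7: min(1*4^7, 62) = 62
  i=8: min(1*4^8, 62) = 62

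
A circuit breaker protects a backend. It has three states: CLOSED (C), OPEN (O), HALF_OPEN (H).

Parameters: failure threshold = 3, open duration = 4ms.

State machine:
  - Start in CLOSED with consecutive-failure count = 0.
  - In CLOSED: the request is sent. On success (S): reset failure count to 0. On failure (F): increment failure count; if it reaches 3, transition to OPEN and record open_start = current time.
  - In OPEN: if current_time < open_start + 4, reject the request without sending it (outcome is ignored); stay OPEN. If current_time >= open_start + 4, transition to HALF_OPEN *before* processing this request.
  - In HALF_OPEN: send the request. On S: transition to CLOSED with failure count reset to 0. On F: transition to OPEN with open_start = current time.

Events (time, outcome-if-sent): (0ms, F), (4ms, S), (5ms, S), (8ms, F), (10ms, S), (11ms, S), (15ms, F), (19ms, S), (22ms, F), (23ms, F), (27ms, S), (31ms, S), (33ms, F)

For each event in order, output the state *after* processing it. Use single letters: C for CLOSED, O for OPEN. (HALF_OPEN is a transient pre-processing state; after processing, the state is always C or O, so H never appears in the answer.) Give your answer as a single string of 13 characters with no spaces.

Answer: CCCCCCCCCCCCC

Derivation:
State after each event:
  event#1 t=0ms outcome=F: state=CLOSED
  event#2 t=4ms outcome=S: state=CLOSED
  event#3 t=5ms outcome=S: state=CLOSED
  event#4 t=8ms outcome=F: state=CLOSED
  event#5 t=10ms outcome=S: state=CLOSED
  event#6 t=11ms outcome=S: state=CLOSED
  event#7 t=15ms outcome=F: state=CLOSED
  event#8 t=19ms outcome=S: state=CLOSED
  event#9 t=22ms outcome=F: state=CLOSED
  event#10 t=23ms outcome=F: state=CLOSED
  event#11 t=27ms outcome=S: state=CLOSED
  event#12 t=31ms outcome=S: state=CLOSED
  event#13 t=33ms outcome=F: state=CLOSED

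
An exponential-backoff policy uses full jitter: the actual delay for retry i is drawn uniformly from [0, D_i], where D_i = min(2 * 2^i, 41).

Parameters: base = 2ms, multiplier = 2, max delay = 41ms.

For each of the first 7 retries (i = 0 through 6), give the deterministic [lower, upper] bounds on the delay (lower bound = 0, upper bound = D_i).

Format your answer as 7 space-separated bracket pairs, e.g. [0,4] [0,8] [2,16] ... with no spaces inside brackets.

Answer: [0,2] [0,4] [0,8] [0,16] [0,32] [0,41] [0,41]

Derivation:
Computing bounds per retry:
  i=0: D_i=min(2*2^0,41)=2, bounds=[0,2]
  i=1: D_i=min(2*2^1,41)=4, bounds=[0,4]
  i=2: D_i=min(2*2^2,41)=8, bounds=[0,8]
  i=3: D_i=min(2*2^3,41)=16, bounds=[0,16]
  i=4: D_i=min(2*2^4,41)=32, bounds=[0,32]
  i=5: D_i=min(2*2^5,41)=41, bounds=[0,41]
  i=6: D_i=min(2*2^6,41)=41, bounds=[0,41]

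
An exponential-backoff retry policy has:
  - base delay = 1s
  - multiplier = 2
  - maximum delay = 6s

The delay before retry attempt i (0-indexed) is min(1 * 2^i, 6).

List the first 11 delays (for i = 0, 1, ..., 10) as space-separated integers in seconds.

Computing each delay:
  i=0: min(1*2^0, 6) = 1
  i=1: min(1*2^1, 6) = 2
  i=2: min(1*2^2, 6) = 4
  i=3: min(1*2^3, 6) = 6
  i=4: min(1*2^4, 6) = 6
  i=5: min(1*2^5, 6) = 6
  i=6: min(1*2^6, 6) = 6
  i=7: min(1*2^7, 6) = 6
  i=8: min(1*2^8, 6) = 6
  i=9: min(1*2^9, 6) = 6
  i=10: min(1*2^10, 6) = 6

Answer: 1 2 4 6 6 6 6 6 6 6 6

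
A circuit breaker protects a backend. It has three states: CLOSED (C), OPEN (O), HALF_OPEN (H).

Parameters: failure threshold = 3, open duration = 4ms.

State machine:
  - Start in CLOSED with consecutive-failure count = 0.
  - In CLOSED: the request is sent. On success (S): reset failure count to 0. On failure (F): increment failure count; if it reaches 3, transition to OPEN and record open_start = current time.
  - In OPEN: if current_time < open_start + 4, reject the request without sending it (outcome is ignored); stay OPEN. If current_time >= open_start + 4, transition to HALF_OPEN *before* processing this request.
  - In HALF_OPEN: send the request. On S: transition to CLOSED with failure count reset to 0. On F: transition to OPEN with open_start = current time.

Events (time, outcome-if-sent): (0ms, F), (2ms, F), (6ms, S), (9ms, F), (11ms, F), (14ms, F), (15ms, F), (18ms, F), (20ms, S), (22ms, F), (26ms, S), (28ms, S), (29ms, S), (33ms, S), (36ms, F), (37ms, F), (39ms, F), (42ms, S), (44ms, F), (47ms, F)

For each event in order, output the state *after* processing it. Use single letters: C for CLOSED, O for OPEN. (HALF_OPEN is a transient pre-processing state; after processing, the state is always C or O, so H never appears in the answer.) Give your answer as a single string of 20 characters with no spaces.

Answer: CCCCCOOOOOCCCCCCOOOO

Derivation:
State after each event:
  event#1 t=0ms outcome=F: state=CLOSED
  event#2 t=2ms outcome=F: state=CLOSED
  event#3 t=6ms outcome=S: state=CLOSED
  event#4 t=9ms outcome=F: state=CLOSED
  event#5 t=11ms outcome=F: state=CLOSED
  event#6 t=14ms outcome=F: state=OPEN
  event#7 t=15ms outcome=F: state=OPEN
  event#8 t=18ms outcome=F: state=OPEN
  event#9 t=20ms outcome=S: state=OPEN
  event#10 t=22ms outcome=F: state=OPEN
  event#11 t=26ms outcome=S: state=CLOSED
  event#12 t=28ms outcome=S: state=CLOSED
  event#13 t=29ms outcome=S: state=CLOSED
  event#14 t=33ms outcome=S: state=CLOSED
  event#15 t=36ms outcome=F: state=CLOSED
  event#16 t=37ms outcome=F: state=CLOSED
  event#17 t=39ms outcome=F: state=OPEN
  event#18 t=42ms outcome=S: state=OPEN
  event#19 t=44ms outcome=F: state=OPEN
  event#20 t=47ms outcome=F: state=OPEN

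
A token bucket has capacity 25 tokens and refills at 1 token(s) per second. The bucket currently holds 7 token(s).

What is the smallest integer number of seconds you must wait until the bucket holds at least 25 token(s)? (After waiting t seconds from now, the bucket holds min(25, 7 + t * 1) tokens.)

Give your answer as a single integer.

Answer: 18

Derivation:
Need 7 + t * 1 >= 25, so t >= 18/1.
Smallest integer t = ceil(18/1) = 18.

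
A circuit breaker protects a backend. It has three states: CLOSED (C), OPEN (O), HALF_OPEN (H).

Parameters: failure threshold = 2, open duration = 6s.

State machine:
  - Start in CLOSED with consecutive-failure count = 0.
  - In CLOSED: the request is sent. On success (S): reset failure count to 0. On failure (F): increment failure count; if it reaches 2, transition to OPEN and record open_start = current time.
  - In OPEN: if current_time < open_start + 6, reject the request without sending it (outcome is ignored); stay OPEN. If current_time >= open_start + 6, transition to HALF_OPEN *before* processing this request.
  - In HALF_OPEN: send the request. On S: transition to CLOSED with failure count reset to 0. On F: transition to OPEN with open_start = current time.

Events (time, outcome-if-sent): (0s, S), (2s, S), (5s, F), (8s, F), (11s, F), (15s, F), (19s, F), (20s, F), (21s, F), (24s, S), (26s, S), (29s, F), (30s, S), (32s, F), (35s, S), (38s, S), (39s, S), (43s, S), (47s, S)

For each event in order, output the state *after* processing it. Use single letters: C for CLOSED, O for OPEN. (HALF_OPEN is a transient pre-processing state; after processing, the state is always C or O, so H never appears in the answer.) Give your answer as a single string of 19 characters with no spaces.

State after each event:
  event#1 t=0s outcome=S: state=CLOSED
  event#2 t=2s outcome=S: state=CLOSED
  event#3 t=5s outcome=F: state=CLOSED
  event#4 t=8s outcome=F: state=OPEN
  event#5 t=11s outcome=F: state=OPEN
  event#6 t=15s outcome=F: state=OPEN
  event#7 t=19s outcome=F: state=OPEN
  event#8 t=20s outcome=F: state=OPEN
  event#9 t=21s outcome=F: state=OPEN
  event#10 t=24s outcome=S: state=OPEN
  event#11 t=26s outcome=S: state=OPEN
  event#12 t=29s outcome=F: state=OPEN
  event#13 t=30s outcome=S: state=OPEN
  event#14 t=32s outcome=F: state=OPEN
  event#15 t=35s outcome=S: state=CLOSED
  event#16 t=38s outcome=S: state=CLOSED
  event#17 t=39s outcome=S: state=CLOSED
  event#18 t=43s outcome=S: state=CLOSED
  event#19 t=47s outcome=S: state=CLOSED

Answer: CCCOOOOOOOOOOOCCCCC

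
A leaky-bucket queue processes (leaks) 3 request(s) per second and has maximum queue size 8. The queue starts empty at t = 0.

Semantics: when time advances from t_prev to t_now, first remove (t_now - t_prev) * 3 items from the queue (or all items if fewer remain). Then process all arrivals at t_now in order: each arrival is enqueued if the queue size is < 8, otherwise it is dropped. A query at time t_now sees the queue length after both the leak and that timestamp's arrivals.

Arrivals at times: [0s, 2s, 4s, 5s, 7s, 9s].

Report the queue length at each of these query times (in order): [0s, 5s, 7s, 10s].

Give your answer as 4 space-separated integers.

Queue lengths at query times:
  query t=0s: backlog = 1
  query t=5s: backlog = 1
  query t=7s: backlog = 1
  query t=10s: backlog = 0

Answer: 1 1 1 0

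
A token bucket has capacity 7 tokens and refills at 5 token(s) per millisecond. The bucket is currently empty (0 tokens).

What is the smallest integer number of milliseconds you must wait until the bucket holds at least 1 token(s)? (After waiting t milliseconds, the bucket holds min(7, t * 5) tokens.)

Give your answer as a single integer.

Answer: 1

Derivation:
Need t * 5 >= 1, so t >= 1/5.
Smallest integer t = ceil(1/5) = 1.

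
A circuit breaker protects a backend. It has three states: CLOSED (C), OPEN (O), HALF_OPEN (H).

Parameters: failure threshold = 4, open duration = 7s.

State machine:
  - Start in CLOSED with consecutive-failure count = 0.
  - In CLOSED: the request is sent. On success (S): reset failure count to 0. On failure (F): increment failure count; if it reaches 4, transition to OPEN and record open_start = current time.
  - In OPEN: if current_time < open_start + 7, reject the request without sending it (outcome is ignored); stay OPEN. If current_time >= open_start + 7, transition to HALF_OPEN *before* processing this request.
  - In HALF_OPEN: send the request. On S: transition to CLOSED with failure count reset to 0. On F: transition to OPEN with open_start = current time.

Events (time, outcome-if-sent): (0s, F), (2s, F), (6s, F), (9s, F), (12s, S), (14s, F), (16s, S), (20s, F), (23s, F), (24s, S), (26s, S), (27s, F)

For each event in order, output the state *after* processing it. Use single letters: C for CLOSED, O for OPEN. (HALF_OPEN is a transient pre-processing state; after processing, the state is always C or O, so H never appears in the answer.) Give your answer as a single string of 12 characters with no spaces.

Answer: CCCOOOCCCCCC

Derivation:
State after each event:
  event#1 t=0s outcome=F: state=CLOSED
  event#2 t=2s outcome=F: state=CLOSED
  event#3 t=6s outcome=F: state=CLOSED
  event#4 t=9s outcome=F: state=OPEN
  event#5 t=12s outcome=S: state=OPEN
  event#6 t=14s outcome=F: state=OPEN
  event#7 t=16s outcome=S: state=CLOSED
  event#8 t=20s outcome=F: state=CLOSED
  event#9 t=23s outcome=F: state=CLOSED
  event#10 t=24s outcome=S: state=CLOSED
  event#11 t=26s outcome=S: state=CLOSED
  event#12 t=27s outcome=F: state=CLOSED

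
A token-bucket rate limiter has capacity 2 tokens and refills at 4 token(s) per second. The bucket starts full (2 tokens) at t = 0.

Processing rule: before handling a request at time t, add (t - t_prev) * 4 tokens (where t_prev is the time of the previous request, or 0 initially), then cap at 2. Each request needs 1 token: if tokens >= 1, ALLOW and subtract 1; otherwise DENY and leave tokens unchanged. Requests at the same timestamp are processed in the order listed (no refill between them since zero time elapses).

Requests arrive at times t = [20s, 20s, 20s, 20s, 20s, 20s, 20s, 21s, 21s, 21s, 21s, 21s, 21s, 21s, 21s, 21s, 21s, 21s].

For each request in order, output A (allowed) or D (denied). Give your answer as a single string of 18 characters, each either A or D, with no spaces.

Answer: AADDDDDAADDDDDDDDD

Derivation:
Simulating step by step:
  req#1 t=20s: ALLOW
  req#2 t=20s: ALLOW
  req#3 t=20s: DENY
  req#4 t=20s: DENY
  req#5 t=20s: DENY
  req#6 t=20s: DENY
  req#7 t=20s: DENY
  req#8 t=21s: ALLOW
  req#9 t=21s: ALLOW
  req#10 t=21s: DENY
  req#11 t=21s: DENY
  req#12 t=21s: DENY
  req#13 t=21s: DENY
  req#14 t=21s: DENY
  req#15 t=21s: DENY
  req#16 t=21s: DENY
  req#17 t=21s: DENY
  req#18 t=21s: DENY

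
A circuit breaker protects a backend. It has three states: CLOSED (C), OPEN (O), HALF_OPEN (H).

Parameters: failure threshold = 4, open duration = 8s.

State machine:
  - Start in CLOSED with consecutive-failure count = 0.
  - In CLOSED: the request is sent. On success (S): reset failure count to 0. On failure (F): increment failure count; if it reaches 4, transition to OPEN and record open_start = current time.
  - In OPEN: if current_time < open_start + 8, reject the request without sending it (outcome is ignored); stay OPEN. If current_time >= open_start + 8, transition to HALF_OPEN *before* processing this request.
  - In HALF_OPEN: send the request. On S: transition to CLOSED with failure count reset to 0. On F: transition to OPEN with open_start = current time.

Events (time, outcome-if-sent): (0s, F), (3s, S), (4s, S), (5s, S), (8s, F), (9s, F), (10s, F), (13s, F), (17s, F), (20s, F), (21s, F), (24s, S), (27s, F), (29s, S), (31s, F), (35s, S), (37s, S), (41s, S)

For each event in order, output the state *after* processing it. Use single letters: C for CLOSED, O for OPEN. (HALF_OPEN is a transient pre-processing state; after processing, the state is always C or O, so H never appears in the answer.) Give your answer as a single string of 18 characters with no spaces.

State after each event:
  event#1 t=0s outcome=F: state=CLOSED
  event#2 t=3s outcome=S: state=CLOSED
  event#3 t=4s outcome=S: state=CLOSED
  event#4 t=5s outcome=S: state=CLOSED
  event#5 t=8s outcome=F: state=CLOSED
  event#6 t=9s outcome=F: state=CLOSED
  event#7 t=10s outcome=F: state=CLOSED
  event#8 t=13s outcome=F: state=OPEN
  event#9 t=17s outcome=F: state=OPEN
  event#10 t=20s outcome=F: state=OPEN
  event#11 t=21s outcome=F: state=OPEN
  event#12 t=24s outcome=S: state=OPEN
  event#13 t=27s outcome=F: state=OPEN
  event#14 t=29s outcome=S: state=CLOSED
  event#15 t=31s outcome=F: state=CLOSED
  event#16 t=35s outcome=S: state=CLOSED
  event#17 t=37s outcome=S: state=CLOSED
  event#18 t=41s outcome=S: state=CLOSED

Answer: CCCCCCCOOOOOOCCCCC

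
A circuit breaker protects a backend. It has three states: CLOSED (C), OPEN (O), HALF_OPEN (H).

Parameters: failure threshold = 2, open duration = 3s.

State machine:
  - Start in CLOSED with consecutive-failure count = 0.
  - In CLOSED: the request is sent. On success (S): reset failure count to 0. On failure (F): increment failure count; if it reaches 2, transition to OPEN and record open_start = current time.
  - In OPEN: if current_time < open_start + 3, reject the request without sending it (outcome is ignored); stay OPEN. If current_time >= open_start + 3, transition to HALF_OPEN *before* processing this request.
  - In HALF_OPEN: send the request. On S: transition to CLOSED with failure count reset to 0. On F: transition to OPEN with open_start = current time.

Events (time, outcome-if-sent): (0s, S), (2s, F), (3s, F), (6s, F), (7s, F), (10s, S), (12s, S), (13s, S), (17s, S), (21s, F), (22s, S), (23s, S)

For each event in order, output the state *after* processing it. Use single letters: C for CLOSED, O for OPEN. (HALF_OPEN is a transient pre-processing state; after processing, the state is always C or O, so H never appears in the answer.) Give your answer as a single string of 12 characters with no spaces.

Answer: CCOOOCCCCCCC

Derivation:
State after each event:
  event#1 t=0s outcome=S: state=CLOSED
  event#2 t=2s outcome=F: state=CLOSED
  event#3 t=3s outcome=F: state=OPEN
  event#4 t=6s outcome=F: state=OPEN
  event#5 t=7s outcome=F: state=OPEN
  event#6 t=10s outcome=S: state=CLOSED
  event#7 t=12s outcome=S: state=CLOSED
  event#8 t=13s outcome=S: state=CLOSED
  event#9 t=17s outcome=S: state=CLOSED
  event#10 t=21s outcome=F: state=CLOSED
  event#11 t=22s outcome=S: state=CLOSED
  event#12 t=23s outcome=S: state=CLOSED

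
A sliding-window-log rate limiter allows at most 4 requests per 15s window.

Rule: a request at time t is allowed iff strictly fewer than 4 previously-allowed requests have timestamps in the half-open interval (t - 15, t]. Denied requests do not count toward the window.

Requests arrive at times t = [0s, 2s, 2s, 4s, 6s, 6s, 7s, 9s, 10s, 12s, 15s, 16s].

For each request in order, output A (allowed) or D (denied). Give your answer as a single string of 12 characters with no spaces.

Tracking allowed requests in the window:
  req#1 t=0s: ALLOW
  req#2 t=2s: ALLOW
  req#3 t=2s: ALLOW
  req#4 t=4s: ALLOW
  req#5 t=6s: DENY
  req#6 t=6s: DENY
  req#7 t=7s: DENY
  req#8 t=9s: DENY
  req#9 t=10s: DENY
  req#10 t=12s: DENY
  req#11 t=15s: ALLOW
  req#12 t=16s: DENY

Answer: AAAADDDDDDAD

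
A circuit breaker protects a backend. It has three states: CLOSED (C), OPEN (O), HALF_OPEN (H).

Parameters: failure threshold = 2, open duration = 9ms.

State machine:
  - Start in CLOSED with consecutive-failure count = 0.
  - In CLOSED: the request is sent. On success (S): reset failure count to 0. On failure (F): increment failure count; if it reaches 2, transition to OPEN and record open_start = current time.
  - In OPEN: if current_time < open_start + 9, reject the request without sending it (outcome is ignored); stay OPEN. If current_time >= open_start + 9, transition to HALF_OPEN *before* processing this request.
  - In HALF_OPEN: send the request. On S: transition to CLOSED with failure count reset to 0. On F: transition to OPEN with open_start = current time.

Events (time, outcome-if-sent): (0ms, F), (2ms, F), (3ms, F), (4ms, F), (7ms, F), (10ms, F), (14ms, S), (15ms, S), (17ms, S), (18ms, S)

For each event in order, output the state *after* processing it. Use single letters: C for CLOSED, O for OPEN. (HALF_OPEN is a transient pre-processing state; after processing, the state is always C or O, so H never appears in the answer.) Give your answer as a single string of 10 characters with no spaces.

State after each event:
  event#1 t=0ms outcome=F: state=CLOSED
  event#2 t=2ms outcome=F: state=OPEN
  event#3 t=3ms outcome=F: state=OPEN
  event#4 t=4ms outcome=F: state=OPEN
  event#5 t=7ms outcome=F: state=OPEN
  event#6 t=10ms outcome=F: state=OPEN
  event#7 t=14ms outcome=S: state=CLOSED
  event#8 t=15ms outcome=S: state=CLOSED
  event#9 t=17ms outcome=S: state=CLOSED
  event#10 t=18ms outcome=S: state=CLOSED

Answer: COOOOOCCCC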